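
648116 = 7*92588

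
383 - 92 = 291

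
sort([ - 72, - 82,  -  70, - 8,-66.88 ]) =[ - 82, - 72, - 70, - 66.88, - 8 ]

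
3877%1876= 125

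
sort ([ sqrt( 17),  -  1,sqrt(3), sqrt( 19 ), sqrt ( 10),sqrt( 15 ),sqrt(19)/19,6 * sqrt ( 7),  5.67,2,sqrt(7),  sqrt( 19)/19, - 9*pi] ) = [  -  9*pi, -1,sqrt( 19 ) /19, sqrt( 19 )/19,sqrt( 3),2,sqrt( 7) , sqrt(10),sqrt( 15) , sqrt( 17 ),sqrt ( 19 ), 5.67, 6*sqrt(7)]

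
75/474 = 25/158 = 0.16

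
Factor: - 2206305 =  - 3^3 * 5^1*59^1*277^1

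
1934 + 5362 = 7296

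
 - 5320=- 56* 95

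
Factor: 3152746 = 2^1*19^1*163^1 * 509^1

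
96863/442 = 219 + 5/34 =219.15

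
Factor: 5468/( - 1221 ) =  - 2^2*3^( - 1)*11^( - 1)*37^(  -  1)*1367^1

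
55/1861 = 55/1861=0.03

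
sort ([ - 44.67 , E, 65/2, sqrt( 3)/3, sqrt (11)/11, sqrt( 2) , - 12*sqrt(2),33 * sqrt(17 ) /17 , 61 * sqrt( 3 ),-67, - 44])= [-67, - 44.67,-44, -12*sqrt(2) , sqrt(11 )/11,sqrt(3)/3,  sqrt( 2 ),E,  33 * sqrt( 17)/17, 65/2,61*sqrt( 3 )]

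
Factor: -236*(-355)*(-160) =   -  2^7*5^2*59^1 * 71^1=   - 13404800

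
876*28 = 24528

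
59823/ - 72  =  -6647/8 = - 830.88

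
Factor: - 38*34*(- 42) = 2^3*3^1*7^1*17^1*19^1 = 54264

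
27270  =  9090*3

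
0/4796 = 0 = 0.00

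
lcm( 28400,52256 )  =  1306400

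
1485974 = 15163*98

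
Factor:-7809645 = -3^1*5^1*71^1*7333^1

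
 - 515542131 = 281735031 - 797277162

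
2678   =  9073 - 6395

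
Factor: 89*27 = 2403= 3^3*89^1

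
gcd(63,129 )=3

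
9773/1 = 9773 = 9773.00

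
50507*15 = 757605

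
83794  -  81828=1966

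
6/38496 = 1/6416 = 0.00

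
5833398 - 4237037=1596361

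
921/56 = 921/56=16.45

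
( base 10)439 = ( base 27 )g7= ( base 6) 2011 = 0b110110111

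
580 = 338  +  242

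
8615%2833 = 116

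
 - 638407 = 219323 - 857730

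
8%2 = 0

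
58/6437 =58/6437 = 0.01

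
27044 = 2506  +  24538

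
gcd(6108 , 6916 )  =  4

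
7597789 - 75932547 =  - 68334758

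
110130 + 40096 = 150226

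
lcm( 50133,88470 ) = 1503990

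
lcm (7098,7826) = 305214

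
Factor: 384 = 2^7*3^1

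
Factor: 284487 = 3^1*7^1*19^1*23^1*31^1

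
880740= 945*932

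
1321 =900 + 421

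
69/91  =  69/91 = 0.76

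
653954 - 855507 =-201553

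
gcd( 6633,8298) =9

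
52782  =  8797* 6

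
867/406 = 2 +55/406 =2.14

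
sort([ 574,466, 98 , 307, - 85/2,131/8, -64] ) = [ - 64,-85/2, 131/8,98,307,466,574] 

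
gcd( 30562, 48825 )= 7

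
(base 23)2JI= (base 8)2751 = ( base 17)540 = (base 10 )1513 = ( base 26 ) 265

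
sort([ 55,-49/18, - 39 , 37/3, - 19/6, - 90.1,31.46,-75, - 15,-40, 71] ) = [-90.1, - 75, - 40, - 39,-15, - 19/6, - 49/18, 37/3 , 31.46,55,71]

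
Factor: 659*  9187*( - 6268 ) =-37947932444 = - 2^2 * 659^1*1567^1*9187^1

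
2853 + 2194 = 5047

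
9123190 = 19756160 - 10632970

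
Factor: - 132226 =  - 2^1*17^1*3889^1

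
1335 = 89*15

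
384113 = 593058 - 208945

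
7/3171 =1/453 =0.00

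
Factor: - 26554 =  - 2^1*11^1*17^1 * 71^1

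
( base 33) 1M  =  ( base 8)67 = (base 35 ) 1K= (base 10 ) 55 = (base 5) 210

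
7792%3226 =1340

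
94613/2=47306 + 1/2=47306.50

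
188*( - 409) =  - 76892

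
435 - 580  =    -  145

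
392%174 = 44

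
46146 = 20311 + 25835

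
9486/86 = 110+13/43 =110.30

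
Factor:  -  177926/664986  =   -179/669 =- 3^(-1 )*179^1*223^( - 1 )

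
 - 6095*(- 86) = 524170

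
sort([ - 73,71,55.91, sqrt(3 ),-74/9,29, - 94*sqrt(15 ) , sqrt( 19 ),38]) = [-94*sqrt(15),-73,-74/9, sqrt(3), sqrt(19),  29,38,55.91, 71]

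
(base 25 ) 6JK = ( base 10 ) 4245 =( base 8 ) 10225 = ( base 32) 44L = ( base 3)12211020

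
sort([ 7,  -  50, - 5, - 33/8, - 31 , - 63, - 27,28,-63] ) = [-63, - 63, -50, - 31 ,-27, - 5, - 33/8, 7 , 28 ]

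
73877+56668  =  130545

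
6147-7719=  - 1572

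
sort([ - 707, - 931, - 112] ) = [ - 931,-707, - 112] 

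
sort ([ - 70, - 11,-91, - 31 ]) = [ - 91,-70, - 31, - 11]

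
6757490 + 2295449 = 9052939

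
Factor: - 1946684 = - 2^2*486671^1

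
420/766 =210/383=0.55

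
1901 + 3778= 5679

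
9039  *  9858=89106462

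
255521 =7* 36503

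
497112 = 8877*56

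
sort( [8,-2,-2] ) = [ - 2  , - 2, 8] 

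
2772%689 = 16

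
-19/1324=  - 1 + 1305/1324 = -0.01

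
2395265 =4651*515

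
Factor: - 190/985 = -38/197 = - 2^1*19^1*197^( - 1) 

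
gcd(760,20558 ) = 38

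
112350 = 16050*7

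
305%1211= 305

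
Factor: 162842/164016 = 2^( - 3 )*3^ (-2 )*17^( - 1)*67^( - 1)*81421^1 = 81421/82008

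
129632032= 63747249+65884783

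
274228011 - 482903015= -208675004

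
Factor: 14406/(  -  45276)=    - 7/22=-2^ (-1)*7^1*11^ (  -  1 ) 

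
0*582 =0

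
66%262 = 66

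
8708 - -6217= 14925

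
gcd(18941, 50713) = 611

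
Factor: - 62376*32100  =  -2002269600  =  - 2^5 * 3^2*5^2*23^1* 107^1 * 113^1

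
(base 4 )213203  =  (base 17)8CF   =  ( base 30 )2OB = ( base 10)2531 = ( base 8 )4743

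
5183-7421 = -2238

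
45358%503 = 88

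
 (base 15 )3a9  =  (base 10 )834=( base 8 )1502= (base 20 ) 21E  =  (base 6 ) 3510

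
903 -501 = 402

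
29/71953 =29/71953 = 0.00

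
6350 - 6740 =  - 390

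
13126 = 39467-26341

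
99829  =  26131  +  73698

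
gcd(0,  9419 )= 9419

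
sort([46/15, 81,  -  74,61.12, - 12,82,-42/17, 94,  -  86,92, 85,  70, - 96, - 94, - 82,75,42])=[ - 96, - 94, - 86, - 82, - 74, -12, - 42/17, 46/15, 42, 61.12, 70,75, 81, 82,85,92,94]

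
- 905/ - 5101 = 905/5101 = 0.18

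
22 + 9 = 31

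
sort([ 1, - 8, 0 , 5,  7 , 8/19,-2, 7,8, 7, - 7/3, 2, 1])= [ - 8, - 7/3, - 2, 0, 8/19, 1, 1, 2 , 5, 7, 7,7,8]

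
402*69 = 27738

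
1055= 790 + 265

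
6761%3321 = 119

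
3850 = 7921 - 4071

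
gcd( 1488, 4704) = 48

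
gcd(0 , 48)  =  48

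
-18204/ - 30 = 606+4/5 = 606.80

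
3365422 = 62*54281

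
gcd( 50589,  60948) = 9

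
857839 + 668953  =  1526792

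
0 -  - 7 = 7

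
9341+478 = 9819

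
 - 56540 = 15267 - 71807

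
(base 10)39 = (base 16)27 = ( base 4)213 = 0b100111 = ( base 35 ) 14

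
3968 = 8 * 496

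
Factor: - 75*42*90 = -2^2*3^4*5^3*7^1= - 283500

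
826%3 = 1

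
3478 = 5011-1533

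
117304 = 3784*31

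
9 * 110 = 990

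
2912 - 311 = 2601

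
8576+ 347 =8923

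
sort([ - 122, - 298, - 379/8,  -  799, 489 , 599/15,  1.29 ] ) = [-799, - 298 , - 122, - 379/8 , 1.29,599/15 , 489 ] 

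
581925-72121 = 509804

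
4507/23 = 195 + 22/23 =195.96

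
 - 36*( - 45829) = 1649844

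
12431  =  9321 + 3110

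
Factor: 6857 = 6857^1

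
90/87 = 1 + 1/29 = 1.03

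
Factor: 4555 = 5^1*911^1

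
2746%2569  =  177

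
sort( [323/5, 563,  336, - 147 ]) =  [-147, 323/5,336, 563]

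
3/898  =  3/898 =0.00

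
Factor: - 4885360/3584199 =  - 2^4*3^ ( - 1)*5^1*79^1*773^1 * 1194733^( - 1 )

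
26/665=26/665 = 0.04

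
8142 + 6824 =14966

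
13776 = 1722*8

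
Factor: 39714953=47^1*844999^1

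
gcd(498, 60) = 6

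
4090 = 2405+1685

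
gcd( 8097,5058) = 3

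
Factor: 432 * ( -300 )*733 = -94996800 = - 2^6*3^4*5^2*733^1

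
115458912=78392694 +37066218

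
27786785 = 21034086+6752699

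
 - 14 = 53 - 67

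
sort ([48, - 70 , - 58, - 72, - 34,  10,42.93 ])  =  [ - 72,  -  70, - 58, - 34, 10,42.93 , 48]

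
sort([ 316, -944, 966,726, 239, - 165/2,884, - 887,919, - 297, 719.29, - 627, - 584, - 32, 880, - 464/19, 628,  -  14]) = [ - 944, - 887,-627, - 584, - 297,-165/2, - 32, - 464/19, - 14, 239 , 316, 628, 719.29, 726,880, 884, 919, 966 ] 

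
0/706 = 0 = 0.00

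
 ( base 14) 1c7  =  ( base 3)111202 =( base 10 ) 371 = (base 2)101110011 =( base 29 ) CN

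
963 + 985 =1948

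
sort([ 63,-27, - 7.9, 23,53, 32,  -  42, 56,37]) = [-42, - 27, - 7.9  ,  23, 32,37,53, 56, 63]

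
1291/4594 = 1291/4594 = 0.28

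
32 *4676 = 149632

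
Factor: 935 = 5^1*11^1*17^1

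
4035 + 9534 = 13569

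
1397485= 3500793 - 2103308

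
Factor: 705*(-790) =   -  2^1*3^1*5^2 * 47^1 *79^1 =-  556950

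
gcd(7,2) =1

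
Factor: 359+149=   508=2^2*127^1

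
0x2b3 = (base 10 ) 691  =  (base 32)LJ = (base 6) 3111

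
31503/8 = 31503/8 = 3937.88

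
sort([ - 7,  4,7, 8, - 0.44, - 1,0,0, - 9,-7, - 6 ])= [ - 9, - 7, - 7,- 6, - 1, - 0.44, 0, 0, 4,7,8]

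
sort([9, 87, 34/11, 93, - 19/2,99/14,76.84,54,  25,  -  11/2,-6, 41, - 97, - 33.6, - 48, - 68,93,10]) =[ - 97, - 68  , - 48 ,-33.6 , - 19/2, - 6, - 11/2,34/11,99/14, 9,10, 25,41,54,76.84,87,93,93]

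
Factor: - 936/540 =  - 2^1*3^( - 1)*5^(-1) *13^1  =  - 26/15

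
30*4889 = 146670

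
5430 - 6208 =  - 778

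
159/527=159/527   =  0.30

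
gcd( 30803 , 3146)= 1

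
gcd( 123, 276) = 3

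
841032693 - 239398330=601634363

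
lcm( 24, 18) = 72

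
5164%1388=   1000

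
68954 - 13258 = 55696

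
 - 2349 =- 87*27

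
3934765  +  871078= 4805843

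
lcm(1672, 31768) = 31768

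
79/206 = 79/206  =  0.38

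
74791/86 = 869+57/86 = 869.66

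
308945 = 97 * 3185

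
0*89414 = 0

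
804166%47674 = 41382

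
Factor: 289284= 2^2*3^1*24107^1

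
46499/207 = 224+131/207=224.63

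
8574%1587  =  639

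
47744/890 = 53 + 287/445 = 53.64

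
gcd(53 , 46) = 1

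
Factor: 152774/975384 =2^(  -  2 )*3^( - 2) * 19^( - 1 )*23^(  -  1) *31^( - 1 ) * 76387^1 = 76387/487692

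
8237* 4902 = 40377774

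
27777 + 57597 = 85374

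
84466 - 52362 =32104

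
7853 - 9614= - 1761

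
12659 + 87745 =100404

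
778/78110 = 389/39055 = 0.01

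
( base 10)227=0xe3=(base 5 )1402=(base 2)11100011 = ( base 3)22102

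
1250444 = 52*24047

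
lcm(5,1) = 5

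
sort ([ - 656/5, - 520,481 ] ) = [  -  520, - 656/5 , 481 ] 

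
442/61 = 7 + 15/61 = 7.25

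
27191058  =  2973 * 9146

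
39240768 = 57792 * 679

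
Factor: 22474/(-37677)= - 2^1*3^(-1)*17^1*19^( - 1 )=-34/57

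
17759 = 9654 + 8105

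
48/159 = 16/53= 0.30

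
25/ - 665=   -  1 + 128/133= - 0.04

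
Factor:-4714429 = - 37^1*47^1*2711^1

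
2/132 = 1/66= 0.02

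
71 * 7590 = 538890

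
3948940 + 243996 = 4192936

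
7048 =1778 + 5270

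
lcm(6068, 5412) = 200244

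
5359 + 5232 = 10591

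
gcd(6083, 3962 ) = 7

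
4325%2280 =2045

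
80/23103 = 80/23103=0.00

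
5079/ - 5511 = -1693/1837 = - 0.92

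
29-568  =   - 539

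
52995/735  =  72+5/49 =72.10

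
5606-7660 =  - 2054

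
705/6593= 705/6593 = 0.11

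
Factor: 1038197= 23^1*45139^1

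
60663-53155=7508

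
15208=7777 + 7431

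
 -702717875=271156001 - 973873876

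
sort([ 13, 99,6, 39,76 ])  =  [ 6,13,  39,76, 99 ]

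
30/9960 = 1/332 = 0.00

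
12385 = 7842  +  4543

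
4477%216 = 157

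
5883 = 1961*3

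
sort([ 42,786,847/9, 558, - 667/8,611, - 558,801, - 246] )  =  [ - 558, - 246,  -  667/8,42,  847/9, 558, 611,  786,  801 ]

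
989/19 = 989/19 = 52.05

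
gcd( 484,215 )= 1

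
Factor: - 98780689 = -7^1*3527^1 * 4001^1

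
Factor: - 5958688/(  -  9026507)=2^5*7^ (-1 )* 17^(  -  1 )*29^1*6421^1* 75853^( - 1)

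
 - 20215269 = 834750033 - 854965302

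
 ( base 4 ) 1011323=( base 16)117B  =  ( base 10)4475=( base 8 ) 10573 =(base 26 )6g3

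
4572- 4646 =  - 74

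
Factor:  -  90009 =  - 3^2*73^1*137^1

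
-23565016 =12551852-36116868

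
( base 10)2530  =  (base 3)10110201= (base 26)3J8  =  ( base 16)9e2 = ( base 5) 40110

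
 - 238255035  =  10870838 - 249125873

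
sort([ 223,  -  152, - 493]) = [ - 493,-152,223] 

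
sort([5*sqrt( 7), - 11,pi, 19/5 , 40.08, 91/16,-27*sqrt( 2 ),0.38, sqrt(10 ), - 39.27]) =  [-39.27, - 27*sqrt(2 ), - 11,0.38, pi, sqrt ( 10), 19/5,91/16,5  *sqrt (7 ),40.08 ] 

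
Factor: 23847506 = 2^1*1303^1*9151^1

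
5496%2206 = 1084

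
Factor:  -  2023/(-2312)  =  7/8 = 2^(-3 )*7^1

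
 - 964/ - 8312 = 241/2078 = 0.12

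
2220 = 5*444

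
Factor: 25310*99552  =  2^6 * 3^1 * 5^1*17^1*61^1 * 2531^1 = 2519661120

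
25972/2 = 12986 = 12986.00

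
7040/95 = 1408/19 = 74.11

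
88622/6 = 44311/3 = 14770.33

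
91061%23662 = 20075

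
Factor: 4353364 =2^2 * 29^1 * 37529^1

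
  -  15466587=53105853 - 68572440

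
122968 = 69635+53333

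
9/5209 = 9/5209 = 0.00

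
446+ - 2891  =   -2445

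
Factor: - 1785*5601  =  -3^2*5^1*7^1*17^1*1867^1 = - 9997785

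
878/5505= 878/5505 = 0.16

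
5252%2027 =1198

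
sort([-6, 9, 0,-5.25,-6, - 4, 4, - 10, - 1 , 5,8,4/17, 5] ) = [ - 10, - 6, - 6, - 5.25, - 4, -1 , 0, 4/17, 4,5,  5,8, 9]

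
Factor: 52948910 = 2^1*5^1*7^3*43^1*359^1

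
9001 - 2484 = 6517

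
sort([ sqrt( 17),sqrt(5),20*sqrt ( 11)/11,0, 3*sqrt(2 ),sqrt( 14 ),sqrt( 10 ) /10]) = [0, sqrt (10)/10,sqrt(5),sqrt(14),sqrt(17),3*sqrt(2), 20 * sqrt ( 11 ) /11] 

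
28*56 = 1568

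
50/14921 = 50/14921 = 0.00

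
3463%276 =151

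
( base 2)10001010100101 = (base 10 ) 8869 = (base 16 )22A5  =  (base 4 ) 2022211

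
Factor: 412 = 2^2*103^1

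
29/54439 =29/54439  =  0.00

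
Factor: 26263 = 26263^1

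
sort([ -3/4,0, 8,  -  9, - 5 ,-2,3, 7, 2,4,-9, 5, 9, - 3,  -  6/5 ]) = [ -9,  -  9, - 5 ,-3, - 2,-6/5 , - 3/4,0,2,3,  4,5,7,  8, 9]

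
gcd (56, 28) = 28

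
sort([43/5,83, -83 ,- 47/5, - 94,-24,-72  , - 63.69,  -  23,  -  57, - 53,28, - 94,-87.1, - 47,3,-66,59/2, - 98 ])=[- 98, - 94,  -  94, - 87.1,-83,-72, - 66,-63.69, - 57, - 53, - 47, -24,  -  23, - 47/5,3,43/5,28, 59/2, 83 ]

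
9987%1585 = 477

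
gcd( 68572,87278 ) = 2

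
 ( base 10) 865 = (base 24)1c1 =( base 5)11430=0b1101100001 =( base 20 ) 235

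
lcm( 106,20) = 1060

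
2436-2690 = -254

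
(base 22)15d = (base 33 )ID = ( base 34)ht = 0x25f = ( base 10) 607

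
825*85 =70125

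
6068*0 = 0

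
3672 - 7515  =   - 3843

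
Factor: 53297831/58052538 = 2^( -1)*3^( - 4)*19^1*23^1*121963^1*358349^( - 1)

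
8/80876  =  2/20219  =  0.00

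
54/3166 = 27/1583 = 0.02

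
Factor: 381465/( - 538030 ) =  - 2^( - 1 )  *  3^2*  7^2*311^( - 1) = -441/622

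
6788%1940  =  968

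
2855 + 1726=4581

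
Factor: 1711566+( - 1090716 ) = 2^1*3^1*5^2*4139^1 = 620850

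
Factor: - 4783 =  - 4783^1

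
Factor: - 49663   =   - 49663^1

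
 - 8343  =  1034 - 9377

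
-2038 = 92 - 2130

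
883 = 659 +224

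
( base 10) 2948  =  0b101110000100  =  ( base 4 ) 232010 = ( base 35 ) 2e8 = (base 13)145a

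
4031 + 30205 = 34236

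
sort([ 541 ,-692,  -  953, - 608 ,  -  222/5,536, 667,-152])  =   [ - 953,- 692, - 608, - 152 , - 222/5, 536, 541,667]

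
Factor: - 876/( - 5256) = 2^(-1)*3^( - 1) = 1/6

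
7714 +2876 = 10590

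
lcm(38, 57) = 114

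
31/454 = 31/454 = 0.07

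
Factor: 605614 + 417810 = 1023424 =2^6*15991^1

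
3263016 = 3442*948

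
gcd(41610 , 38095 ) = 95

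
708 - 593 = 115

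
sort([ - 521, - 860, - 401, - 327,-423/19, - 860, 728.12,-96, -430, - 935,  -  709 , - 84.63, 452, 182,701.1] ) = [-935,-860 , - 860, - 709,-521, - 430, - 401, - 327, - 96, - 84.63, - 423/19, 182, 452, 701.1, 728.12]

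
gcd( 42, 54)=6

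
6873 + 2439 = 9312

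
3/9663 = 1/3221 = 0.00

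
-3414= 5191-8605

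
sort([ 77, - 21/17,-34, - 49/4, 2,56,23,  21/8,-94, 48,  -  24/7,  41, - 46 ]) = [-94, - 46, - 34, - 49/4, - 24/7, - 21/17, 2 , 21/8,23, 41,48,56, 77 ] 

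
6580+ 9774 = 16354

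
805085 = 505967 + 299118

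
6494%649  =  4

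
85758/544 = 157+ 175/272 = 157.64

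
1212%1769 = 1212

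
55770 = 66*845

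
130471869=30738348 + 99733521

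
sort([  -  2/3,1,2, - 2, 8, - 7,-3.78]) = [-7,-3.78, - 2,- 2/3,1, 2,8 ] 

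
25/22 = 25/22 = 1.14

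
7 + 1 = 8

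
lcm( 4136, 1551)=12408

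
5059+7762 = 12821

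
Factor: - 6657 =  - 3^1*7^1*317^1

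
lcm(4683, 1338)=9366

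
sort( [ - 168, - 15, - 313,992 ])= [ - 313,  -  168, - 15,992 ]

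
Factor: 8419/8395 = 5^ ( - 1 )*23^ (-1)*73^(- 1 )*8419^1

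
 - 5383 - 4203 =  - 9586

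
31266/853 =31266/853 =36.65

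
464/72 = 58/9 =6.44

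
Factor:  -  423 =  - 3^2 *47^1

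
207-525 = -318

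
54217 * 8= 433736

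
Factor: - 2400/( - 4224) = 2^( - 2)*5^2*11^ (  -  1 ) =25/44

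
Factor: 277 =277^1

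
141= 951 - 810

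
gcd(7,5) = 1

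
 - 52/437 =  -1 + 385/437 = - 0.12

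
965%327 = 311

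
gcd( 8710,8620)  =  10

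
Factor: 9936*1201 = 11933136 = 2^4*3^3 *23^1*1201^1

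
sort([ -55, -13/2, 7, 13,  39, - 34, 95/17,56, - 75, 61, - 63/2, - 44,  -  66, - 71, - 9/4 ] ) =[-75, - 71,  -  66, - 55,  -  44, - 34,  -  63/2, -13/2,- 9/4,  95/17, 7  ,  13, 39, 56, 61]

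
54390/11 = 4944 + 6/11 = 4944.55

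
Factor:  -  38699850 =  - 2^1*  3^1*5^2*7^1*36857^1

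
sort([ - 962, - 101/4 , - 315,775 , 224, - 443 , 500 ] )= [- 962, - 443 , - 315,  -  101/4, 224 , 500, 775] 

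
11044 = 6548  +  4496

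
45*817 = 36765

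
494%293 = 201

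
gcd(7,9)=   1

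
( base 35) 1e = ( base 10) 49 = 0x31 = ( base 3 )1211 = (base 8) 61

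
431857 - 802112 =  - 370255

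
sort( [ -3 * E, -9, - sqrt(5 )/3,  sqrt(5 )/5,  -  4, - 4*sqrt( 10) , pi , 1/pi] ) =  [ - 4 * sqrt( 10),-9,-3*E, - 4, - sqrt( 5 ) /3, 1/pi, sqrt( 5)/5,pi] 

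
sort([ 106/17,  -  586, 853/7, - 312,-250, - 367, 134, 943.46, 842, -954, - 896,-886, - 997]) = [-997, - 954,  -  896, - 886, - 586,  -  367, - 312 , - 250 , 106/17,853/7,134, 842, 943.46]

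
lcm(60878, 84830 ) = 5174630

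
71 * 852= 60492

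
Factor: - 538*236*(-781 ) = 2^3*11^1*59^1*71^1*269^1 =99162008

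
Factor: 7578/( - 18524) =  - 9/22 = - 2^( - 1 ) * 3^2 * 11^( - 1)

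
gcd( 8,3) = 1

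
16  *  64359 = 1029744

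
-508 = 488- 996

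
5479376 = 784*6989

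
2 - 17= -15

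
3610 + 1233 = 4843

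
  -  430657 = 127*( - 3391 ) 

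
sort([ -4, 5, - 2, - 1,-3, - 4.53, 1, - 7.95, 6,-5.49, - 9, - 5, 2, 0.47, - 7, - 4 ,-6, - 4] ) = [ - 9,-7.95, - 7,  -  6, - 5.49, - 5,-4.53, - 4,-4, - 4, - 3, - 2,-1,  0.47,1, 2, 5,6]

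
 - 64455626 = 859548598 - 924004224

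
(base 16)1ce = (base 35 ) D7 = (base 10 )462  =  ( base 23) k2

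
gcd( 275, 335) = 5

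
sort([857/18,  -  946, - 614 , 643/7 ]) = [ -946 ,-614,857/18, 643/7]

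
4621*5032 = 23252872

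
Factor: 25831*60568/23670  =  782266004/11835= 2^2*3^( - 2)*5^( - 1)*13^1*67^1*113^1*263^( - 1)*1987^1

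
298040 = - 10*(-29804 )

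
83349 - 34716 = 48633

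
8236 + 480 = 8716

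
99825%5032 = 4217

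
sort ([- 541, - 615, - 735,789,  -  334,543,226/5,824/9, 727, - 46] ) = [- 735, - 615, - 541, - 334, - 46,  226/5, 824/9, 543,727,789] 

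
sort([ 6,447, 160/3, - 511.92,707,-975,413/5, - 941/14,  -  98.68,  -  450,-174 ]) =[-975, - 511.92, - 450,-174, - 98.68,- 941/14, 6, 160/3, 413/5,447,707 ]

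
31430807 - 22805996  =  8624811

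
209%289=209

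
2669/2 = 2669/2= 1334.50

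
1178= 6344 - 5166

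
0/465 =0  =  0.00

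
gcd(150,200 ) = 50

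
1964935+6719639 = 8684574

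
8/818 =4/409 = 0.01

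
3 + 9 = 12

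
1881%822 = 237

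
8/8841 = 8/8841 = 0.00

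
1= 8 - 7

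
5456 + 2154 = 7610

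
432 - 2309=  - 1877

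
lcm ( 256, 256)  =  256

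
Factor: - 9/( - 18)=2^(  -  1) = 1/2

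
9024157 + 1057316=10081473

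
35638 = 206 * 173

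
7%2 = 1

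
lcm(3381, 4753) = 327957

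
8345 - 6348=1997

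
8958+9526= 18484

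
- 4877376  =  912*(  -  5348) 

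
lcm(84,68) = 1428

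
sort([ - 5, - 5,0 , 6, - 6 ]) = [ - 6,  -  5, - 5, 0 , 6] 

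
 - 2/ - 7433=2/7433 =0.00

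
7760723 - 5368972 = 2391751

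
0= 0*445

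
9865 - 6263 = 3602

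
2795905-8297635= - 5501730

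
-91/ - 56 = 1 + 5/8 = 1.62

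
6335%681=206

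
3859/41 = 94 + 5/41 = 94.12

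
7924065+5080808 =13004873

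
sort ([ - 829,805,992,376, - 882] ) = [ - 882, - 829, 376,805, 992]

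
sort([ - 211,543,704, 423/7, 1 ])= [ - 211, 1,423/7, 543,704]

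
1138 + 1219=2357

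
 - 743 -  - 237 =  - 506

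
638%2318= 638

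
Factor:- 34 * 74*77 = - 2^2*7^1*11^1*17^1*37^1=   - 193732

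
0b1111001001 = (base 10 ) 969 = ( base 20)289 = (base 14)4d3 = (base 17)360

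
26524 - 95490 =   -  68966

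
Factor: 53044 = 2^2 * 89^1*149^1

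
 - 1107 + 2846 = 1739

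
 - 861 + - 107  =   - 968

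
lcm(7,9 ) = 63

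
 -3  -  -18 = 15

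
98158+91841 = 189999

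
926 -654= 272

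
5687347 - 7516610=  - 1829263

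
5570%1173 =878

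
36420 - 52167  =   - 15747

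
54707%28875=25832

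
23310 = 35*666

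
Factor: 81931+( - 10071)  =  71860 = 2^2*5^1*3593^1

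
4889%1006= 865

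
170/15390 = 17/1539 = 0.01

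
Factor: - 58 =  - 2^1*29^1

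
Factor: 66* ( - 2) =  - 2^2*3^1*11^1 = -132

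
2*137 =274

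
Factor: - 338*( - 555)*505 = 94732950= 2^1*3^1*5^2*13^2*37^1*101^1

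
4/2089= 4/2089 = 0.00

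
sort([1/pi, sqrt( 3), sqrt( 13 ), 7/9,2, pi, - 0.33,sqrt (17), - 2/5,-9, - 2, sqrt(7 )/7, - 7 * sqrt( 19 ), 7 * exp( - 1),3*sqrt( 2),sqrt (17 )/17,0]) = [ - 7 * sqrt( 19 ), - 9,-2, -2/5, - 0.33, 0 , sqrt( 17)/17, 1/pi, sqrt(7)/7,  7/9, sqrt (3),2,  7*exp( - 1 ),pi, sqrt( 13),sqrt( 17 ),  3*sqrt( 2 )] 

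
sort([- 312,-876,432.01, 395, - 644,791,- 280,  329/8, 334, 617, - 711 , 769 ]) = [ - 876, - 711, - 644,- 312, - 280,329/8, 334, 395,432.01, 617, 769,  791]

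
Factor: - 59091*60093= -3550955463 = -3^3*11^1 * 607^1 * 19697^1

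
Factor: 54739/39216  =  2^ ( - 4) *3^( - 1)*67^1 = 67/48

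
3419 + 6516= 9935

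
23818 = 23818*1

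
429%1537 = 429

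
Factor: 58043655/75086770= 11608731/15017354=2^( - 1)*3^3*11^ ( - 1)*429953^1*682607^( - 1)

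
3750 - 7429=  - 3679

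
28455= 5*5691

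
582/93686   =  291/46843 = 0.01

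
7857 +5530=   13387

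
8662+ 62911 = 71573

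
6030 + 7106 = 13136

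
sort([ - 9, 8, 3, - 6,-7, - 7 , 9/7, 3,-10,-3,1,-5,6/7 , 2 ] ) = [  -  10, - 9, - 7, - 7 ,-6,-5, - 3,  6/7,1, 9/7,2,3,3, 8 ] 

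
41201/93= 443 + 2/93 = 443.02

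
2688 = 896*3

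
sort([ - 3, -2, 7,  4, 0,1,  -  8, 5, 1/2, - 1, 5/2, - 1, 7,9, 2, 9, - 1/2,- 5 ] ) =[ - 8, - 5,  -  3, - 2,  -  1, - 1, - 1/2,0 , 1/2,1,  2,5/2 , 4,5, 7,  7,9 , 9 ] 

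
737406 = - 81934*( - 9 )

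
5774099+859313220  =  865087319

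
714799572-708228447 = 6571125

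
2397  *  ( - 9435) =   -  22615695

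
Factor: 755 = 5^1*151^1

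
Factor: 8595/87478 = 45/458=2^(-1)*3^2*5^1*229^(-1)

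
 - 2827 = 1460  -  4287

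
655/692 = 655/692 = 0.95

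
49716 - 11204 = 38512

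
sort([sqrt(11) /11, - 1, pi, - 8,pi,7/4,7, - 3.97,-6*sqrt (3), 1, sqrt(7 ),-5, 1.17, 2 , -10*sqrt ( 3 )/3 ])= [  -  6*sqrt( 3),-8,- 10*sqrt( 3) /3, - 5,-3.97,-1, sqrt(11 )/11, 1, 1.17, 7/4, 2,sqrt(7 ), pi, pi , 7 ] 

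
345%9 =3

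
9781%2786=1423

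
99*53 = 5247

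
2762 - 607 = 2155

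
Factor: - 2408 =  - 2^3*7^1 * 43^1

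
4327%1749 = 829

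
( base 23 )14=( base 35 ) R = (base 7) 36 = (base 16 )1B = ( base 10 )27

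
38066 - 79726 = -41660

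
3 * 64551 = 193653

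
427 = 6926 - 6499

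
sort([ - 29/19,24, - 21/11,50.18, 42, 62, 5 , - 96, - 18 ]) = [ - 96, - 18,-21/11,-29/19, 5, 24, 42, 50.18 , 62 ]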